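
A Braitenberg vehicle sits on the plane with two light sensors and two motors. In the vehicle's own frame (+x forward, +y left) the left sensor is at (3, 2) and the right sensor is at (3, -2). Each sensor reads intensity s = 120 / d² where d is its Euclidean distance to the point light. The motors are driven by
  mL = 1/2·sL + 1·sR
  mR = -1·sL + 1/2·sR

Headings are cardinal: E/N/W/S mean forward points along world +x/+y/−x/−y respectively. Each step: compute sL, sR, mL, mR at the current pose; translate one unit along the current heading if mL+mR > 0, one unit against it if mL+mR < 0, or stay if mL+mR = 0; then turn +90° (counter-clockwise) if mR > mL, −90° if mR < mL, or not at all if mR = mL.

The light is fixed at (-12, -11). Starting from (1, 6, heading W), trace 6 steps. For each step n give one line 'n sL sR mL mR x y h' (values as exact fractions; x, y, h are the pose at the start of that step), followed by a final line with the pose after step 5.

n=0: pose=(1,6,W); sL=24/65, sR=120/461; mL=13332/29965, mR=-7164/29965; mL+mR=6168/29965 → advance +1; mR−mL=-20496/29965 → turn -1·90°
n=1: pose=(0,6,N); sL=6/25, sR=30/149; mL=1197/3725, mR=-519/3725; mL+mR=678/3725 → advance +1; mR−mL=-1716/3725 → turn -1·90°
n=2: pose=(0,7,E); sL=24/125, sR=120/481; mL=20772/60125, mR=-4044/60125; mL+mR=16728/60125 → advance +1; mR−mL=-24816/60125 → turn -1·90°
n=3: pose=(1,7,S); sL=4/15, sR=60/173; mL=1246/2595, mR=-242/2595; mL+mR=1004/2595 → advance +1; mR−mL=-496/865 → turn -1·90°
n=4: pose=(1,6,W); sL=24/65, sR=120/461; mL=13332/29965, mR=-7164/29965; mL+mR=6168/29965 → advance +1; mR−mL=-20496/29965 → turn -1·90°
n=5: pose=(0,6,N); sL=6/25, sR=30/149; mL=1197/3725, mR=-519/3725; mL+mR=678/3725 → advance +1; mR−mL=-1716/3725 → turn -1·90°

0 24/65 120/461 13332/29965 -7164/29965 1 6 W
1 6/25 30/149 1197/3725 -519/3725 0 6 N
2 24/125 120/481 20772/60125 -4044/60125 0 7 E
3 4/15 60/173 1246/2595 -242/2595 1 7 S
4 24/65 120/461 13332/29965 -7164/29965 1 6 W
5 6/25 30/149 1197/3725 -519/3725 0 6 N
final 0 7 E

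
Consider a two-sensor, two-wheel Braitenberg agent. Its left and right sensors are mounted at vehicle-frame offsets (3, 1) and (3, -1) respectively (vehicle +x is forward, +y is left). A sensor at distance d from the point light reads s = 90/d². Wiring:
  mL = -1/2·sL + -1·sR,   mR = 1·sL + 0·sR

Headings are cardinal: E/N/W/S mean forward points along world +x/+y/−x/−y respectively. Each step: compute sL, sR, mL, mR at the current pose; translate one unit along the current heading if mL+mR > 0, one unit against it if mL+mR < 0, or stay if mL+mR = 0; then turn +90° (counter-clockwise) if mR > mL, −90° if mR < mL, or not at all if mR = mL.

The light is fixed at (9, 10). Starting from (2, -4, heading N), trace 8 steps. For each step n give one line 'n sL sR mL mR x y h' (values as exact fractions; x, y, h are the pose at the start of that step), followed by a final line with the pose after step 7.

0 18/37 90/157 -4743/5809 18/37 2 -4 N
1 45/178 45/148 -2835/6586 45/178 2 -5 W
2 90/349 90/373 -48195/130177 90/349 3 -5 S
3 45/89 5/13 -1475/2314 45/89 3 -4 E
4 18/37 90/157 -4743/5809 18/37 2 -4 N
5 45/178 45/148 -2835/6586 45/178 2 -5 W
6 90/349 90/373 -48195/130177 90/349 3 -5 S
7 45/89 5/13 -1475/2314 45/89 3 -4 E
final 2 -4 N

n=0: pose=(2,-4,N); sL=18/37, sR=90/157; mL=-4743/5809, mR=18/37; mL+mR=-1917/5809 → advance -1; mR−mL=7569/5809 → turn +1·90°
n=1: pose=(2,-5,W); sL=45/178, sR=45/148; mL=-2835/6586, mR=45/178; mL+mR=-585/3293 → advance -1; mR−mL=2250/3293 → turn +1·90°
n=2: pose=(3,-5,S); sL=90/349, sR=90/373; mL=-48195/130177, mR=90/349; mL+mR=-14625/130177 → advance -1; mR−mL=81765/130177 → turn +1·90°
n=3: pose=(3,-4,E); sL=45/89, sR=5/13; mL=-1475/2314, mR=45/89; mL+mR=-305/2314 → advance -1; mR−mL=2645/2314 → turn +1·90°
n=4: pose=(2,-4,N); sL=18/37, sR=90/157; mL=-4743/5809, mR=18/37; mL+mR=-1917/5809 → advance -1; mR−mL=7569/5809 → turn +1·90°
n=5: pose=(2,-5,W); sL=45/178, sR=45/148; mL=-2835/6586, mR=45/178; mL+mR=-585/3293 → advance -1; mR−mL=2250/3293 → turn +1·90°
n=6: pose=(3,-5,S); sL=90/349, sR=90/373; mL=-48195/130177, mR=90/349; mL+mR=-14625/130177 → advance -1; mR−mL=81765/130177 → turn +1·90°
n=7: pose=(3,-4,E); sL=45/89, sR=5/13; mL=-1475/2314, mR=45/89; mL+mR=-305/2314 → advance -1; mR−mL=2645/2314 → turn +1·90°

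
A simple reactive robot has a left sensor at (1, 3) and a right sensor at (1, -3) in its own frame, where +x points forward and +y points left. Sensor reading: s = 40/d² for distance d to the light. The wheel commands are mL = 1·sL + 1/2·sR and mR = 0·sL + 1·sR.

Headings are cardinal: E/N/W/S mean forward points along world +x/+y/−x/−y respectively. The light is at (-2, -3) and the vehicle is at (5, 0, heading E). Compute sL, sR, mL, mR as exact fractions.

2/5 5/8 57/80 5/8

left sensor world pos  = (6, 3); dL² = 100
right sensor world pos = (6, -3); dR² = 64
sL = 40/100 = 2/5
sR = 40/64 = 5/8
mL = 1·sL + 1/2·sR = 57/80
mR = 0·sL + 1·sR = 5/8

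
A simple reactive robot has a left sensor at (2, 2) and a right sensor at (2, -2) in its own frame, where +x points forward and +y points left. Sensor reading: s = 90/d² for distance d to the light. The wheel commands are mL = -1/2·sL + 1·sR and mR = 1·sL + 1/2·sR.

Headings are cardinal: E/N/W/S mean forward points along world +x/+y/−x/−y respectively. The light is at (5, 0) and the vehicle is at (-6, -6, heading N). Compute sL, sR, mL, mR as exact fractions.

18/37 90/97 2457/3589 3411/3589

left sensor world pos  = (-8, -4); dL² = 185
right sensor world pos = (-4, -4); dR² = 97
sL = 90/185 = 18/37
sR = 90/97 = 90/97
mL = -1/2·sL + 1·sR = 2457/3589
mR = 1·sL + 1/2·sR = 3411/3589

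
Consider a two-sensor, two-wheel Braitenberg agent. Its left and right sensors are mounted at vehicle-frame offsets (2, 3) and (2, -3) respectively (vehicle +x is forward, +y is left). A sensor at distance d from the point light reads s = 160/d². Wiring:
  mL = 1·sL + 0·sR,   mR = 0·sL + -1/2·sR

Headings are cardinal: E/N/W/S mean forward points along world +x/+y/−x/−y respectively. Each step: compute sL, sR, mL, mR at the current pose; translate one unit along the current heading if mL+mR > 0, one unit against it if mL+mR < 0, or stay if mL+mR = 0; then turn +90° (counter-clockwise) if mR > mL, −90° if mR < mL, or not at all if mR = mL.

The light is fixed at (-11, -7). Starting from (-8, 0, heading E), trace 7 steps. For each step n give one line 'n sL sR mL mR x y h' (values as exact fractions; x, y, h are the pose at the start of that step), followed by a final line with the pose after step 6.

0 32/25 160/41 32/25 -80/41 -8 0 E
1 16/5 80/13 16/5 -40/13 -9 0 S
2 160/9 160/81 160/9 -80/81 -9 -1 W
3 40/17 2 40/17 -1 -10 -1 N
4 160/109 32/5 160/109 -16/5 -10 0 E
5 80/17 80/17 80/17 -40/17 -11 0 S
6 160/13 32/17 160/13 -16/17 -11 -1 W
final -12 -1 N

n=0: pose=(-8,0,E); sL=32/25, sR=160/41; mL=32/25, mR=-80/41; mL+mR=-688/1025 → advance -1; mR−mL=-3312/1025 → turn -1·90°
n=1: pose=(-9,0,S); sL=16/5, sR=80/13; mL=16/5, mR=-40/13; mL+mR=8/65 → advance +1; mR−mL=-408/65 → turn -1·90°
n=2: pose=(-9,-1,W); sL=160/9, sR=160/81; mL=160/9, mR=-80/81; mL+mR=1360/81 → advance +1; mR−mL=-1520/81 → turn -1·90°
n=3: pose=(-10,-1,N); sL=40/17, sR=2; mL=40/17, mR=-1; mL+mR=23/17 → advance +1; mR−mL=-57/17 → turn -1·90°
n=4: pose=(-10,0,E); sL=160/109, sR=32/5; mL=160/109, mR=-16/5; mL+mR=-944/545 → advance -1; mR−mL=-2544/545 → turn -1·90°
n=5: pose=(-11,0,S); sL=80/17, sR=80/17; mL=80/17, mR=-40/17; mL+mR=40/17 → advance +1; mR−mL=-120/17 → turn -1·90°
n=6: pose=(-11,-1,W); sL=160/13, sR=32/17; mL=160/13, mR=-16/17; mL+mR=2512/221 → advance +1; mR−mL=-2928/221 → turn -1·90°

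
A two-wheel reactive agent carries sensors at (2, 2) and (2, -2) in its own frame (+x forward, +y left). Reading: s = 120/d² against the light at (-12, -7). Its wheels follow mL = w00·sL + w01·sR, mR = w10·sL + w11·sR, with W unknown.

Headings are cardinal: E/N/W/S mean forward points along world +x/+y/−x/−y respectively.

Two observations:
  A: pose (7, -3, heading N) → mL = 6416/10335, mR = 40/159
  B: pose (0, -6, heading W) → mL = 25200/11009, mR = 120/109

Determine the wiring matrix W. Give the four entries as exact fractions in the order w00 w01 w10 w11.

1 1 0 1

obs A: pose=(7,-3,N) → sL=24/65, sR=40/159, mL=6416/10335, mR=40/159
obs B: pose=(0,-6,W) → sL=120/101, sR=120/109, mL=25200/11009, mR=120/109
sensor matrix S = [[24/65, 40/159], [120/101, 120/109]]; det S = 816128/7585201
solve [mL_A; mL_B] = S·[w00; w01] and [mR_A; mR_B] = S·[w10; w11]:
  w00 = 1, w01 = 1, w10 = 0, w11 = 1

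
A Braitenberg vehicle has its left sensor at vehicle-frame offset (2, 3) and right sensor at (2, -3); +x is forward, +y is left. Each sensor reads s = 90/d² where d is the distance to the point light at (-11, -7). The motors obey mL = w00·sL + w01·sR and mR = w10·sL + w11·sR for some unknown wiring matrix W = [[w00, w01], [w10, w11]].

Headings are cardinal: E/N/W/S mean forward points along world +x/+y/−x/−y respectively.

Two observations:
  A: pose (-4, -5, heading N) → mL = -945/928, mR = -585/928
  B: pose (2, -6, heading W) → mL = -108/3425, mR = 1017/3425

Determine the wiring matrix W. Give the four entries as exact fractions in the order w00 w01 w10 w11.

obs A: pose=(-4,-5,N) → sL=45/16, sR=45/58, mL=-945/928, mR=-585/928
obs B: pose=(2,-6,W) → sL=18/25, sR=90/137, mL=-108/3425, mR=1017/3425
sensor matrix S = [[45/16, 45/58], [18/25, 90/137]]; det S = 204849/158920
solve [mL_A; mL_B] = S·[w00; w01] and [mR_A; mR_B] = S·[w10; w11]:
  w00 = -1/2, w01 = 1/2, w10 = -1/2, w11 = 1

-1/2 1/2 -1/2 1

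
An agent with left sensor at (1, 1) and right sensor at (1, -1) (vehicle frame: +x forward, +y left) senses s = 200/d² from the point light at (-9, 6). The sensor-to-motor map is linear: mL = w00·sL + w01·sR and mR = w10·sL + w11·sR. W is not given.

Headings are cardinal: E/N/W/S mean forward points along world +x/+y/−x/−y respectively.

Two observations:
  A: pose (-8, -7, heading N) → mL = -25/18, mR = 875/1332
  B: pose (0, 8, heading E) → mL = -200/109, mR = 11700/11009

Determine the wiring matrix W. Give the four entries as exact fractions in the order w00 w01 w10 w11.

-1 0 -1/2 1

obs A: pose=(-8,-7,N) → sL=25/18, sR=50/37, mL=-25/18, mR=875/1332
obs B: pose=(0,8,E) → sL=200/109, sR=200/101, mL=-200/109, mR=11700/11009
sensor matrix S = [[25/18, 50/37], [200/109, 200/101]]; det S = 992500/3665997
solve [mL_A; mL_B] = S·[w00; w01] and [mR_A; mR_B] = S·[w10; w11]:
  w00 = -1, w01 = 0, w10 = -1/2, w11 = 1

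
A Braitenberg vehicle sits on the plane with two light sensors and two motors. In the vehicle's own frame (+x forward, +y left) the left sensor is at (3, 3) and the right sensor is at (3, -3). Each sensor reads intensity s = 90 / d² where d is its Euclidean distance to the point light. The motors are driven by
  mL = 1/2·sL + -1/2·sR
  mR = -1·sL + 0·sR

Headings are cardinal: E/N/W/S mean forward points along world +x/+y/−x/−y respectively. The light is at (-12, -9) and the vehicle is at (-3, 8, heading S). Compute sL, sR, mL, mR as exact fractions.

left sensor world pos  = (0, 5); dL² = 340
right sensor world pos = (-6, 5); dR² = 232
sL = 90/340 = 9/34
sR = 90/232 = 45/116
mL = 1/2·sL + -1/2·sR = -243/3944
mR = -1·sL + 0·sR = -9/34

9/34 45/116 -243/3944 -9/34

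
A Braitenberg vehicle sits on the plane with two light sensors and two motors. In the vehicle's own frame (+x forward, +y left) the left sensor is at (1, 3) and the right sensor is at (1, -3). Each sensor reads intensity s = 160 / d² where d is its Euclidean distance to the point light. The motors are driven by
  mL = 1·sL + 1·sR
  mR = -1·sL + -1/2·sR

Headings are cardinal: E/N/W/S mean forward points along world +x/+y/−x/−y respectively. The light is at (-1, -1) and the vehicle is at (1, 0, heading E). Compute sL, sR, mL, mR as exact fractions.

left sensor world pos  = (2, 3); dL² = 25
right sensor world pos = (2, -3); dR² = 13
sL = 160/25 = 32/5
sR = 160/13 = 160/13
mL = 1·sL + 1·sR = 1216/65
mR = -1·sL + -1/2·sR = -816/65

32/5 160/13 1216/65 -816/65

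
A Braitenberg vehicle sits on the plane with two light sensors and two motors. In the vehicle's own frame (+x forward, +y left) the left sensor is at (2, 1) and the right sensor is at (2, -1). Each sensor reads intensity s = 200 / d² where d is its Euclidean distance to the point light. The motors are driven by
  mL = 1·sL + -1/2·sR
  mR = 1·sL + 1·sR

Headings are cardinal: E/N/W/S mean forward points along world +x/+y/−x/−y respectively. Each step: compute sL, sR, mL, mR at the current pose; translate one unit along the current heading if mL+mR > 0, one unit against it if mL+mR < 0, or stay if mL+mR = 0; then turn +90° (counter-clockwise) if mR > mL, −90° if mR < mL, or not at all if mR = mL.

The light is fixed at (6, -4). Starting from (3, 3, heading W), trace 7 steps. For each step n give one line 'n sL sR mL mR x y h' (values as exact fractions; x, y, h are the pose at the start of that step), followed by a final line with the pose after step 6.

0 200/61 200/89 11700/5429 30000/5429 3 3 W
1 100/17 4 66/17 168/17 2 3 S
2 200/53 200/29 500/1537 16400/1537 2 2 E
3 5/2 50/17 35/34 185/34 3 2 N
4 200/61 200/89 11700/5429 30000/5429 3 3 W
5 100/17 4 66/17 168/17 2 3 S
6 200/53 200/29 500/1537 16400/1537 2 2 E
final 3 2 N

n=0: pose=(3,3,W); sL=200/61, sR=200/89; mL=11700/5429, mR=30000/5429; mL+mR=41700/5429 → advance +1; mR−mL=300/89 → turn +1·90°
n=1: pose=(2,3,S); sL=100/17, sR=4; mL=66/17, mR=168/17; mL+mR=234/17 → advance +1; mR−mL=6 → turn +1·90°
n=2: pose=(2,2,E); sL=200/53, sR=200/29; mL=500/1537, mR=16400/1537; mL+mR=16900/1537 → advance +1; mR−mL=300/29 → turn +1·90°
n=3: pose=(3,2,N); sL=5/2, sR=50/17; mL=35/34, mR=185/34; mL+mR=110/17 → advance +1; mR−mL=75/17 → turn +1·90°
n=4: pose=(3,3,W); sL=200/61, sR=200/89; mL=11700/5429, mR=30000/5429; mL+mR=41700/5429 → advance +1; mR−mL=300/89 → turn +1·90°
n=5: pose=(2,3,S); sL=100/17, sR=4; mL=66/17, mR=168/17; mL+mR=234/17 → advance +1; mR−mL=6 → turn +1·90°
n=6: pose=(2,2,E); sL=200/53, sR=200/29; mL=500/1537, mR=16400/1537; mL+mR=16900/1537 → advance +1; mR−mL=300/29 → turn +1·90°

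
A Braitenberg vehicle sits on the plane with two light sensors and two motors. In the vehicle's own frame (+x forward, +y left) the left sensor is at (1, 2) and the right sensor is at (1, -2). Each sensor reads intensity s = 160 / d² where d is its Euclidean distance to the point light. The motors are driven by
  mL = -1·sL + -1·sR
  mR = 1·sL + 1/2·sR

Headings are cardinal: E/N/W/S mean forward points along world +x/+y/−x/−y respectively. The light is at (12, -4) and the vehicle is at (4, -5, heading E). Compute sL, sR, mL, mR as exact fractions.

16/5 80/29 -864/145 664/145

left sensor world pos  = (5, -3); dL² = 50
right sensor world pos = (5, -7); dR² = 58
sL = 160/50 = 16/5
sR = 160/58 = 80/29
mL = -1·sL + -1·sR = -864/145
mR = 1·sL + 1/2·sR = 664/145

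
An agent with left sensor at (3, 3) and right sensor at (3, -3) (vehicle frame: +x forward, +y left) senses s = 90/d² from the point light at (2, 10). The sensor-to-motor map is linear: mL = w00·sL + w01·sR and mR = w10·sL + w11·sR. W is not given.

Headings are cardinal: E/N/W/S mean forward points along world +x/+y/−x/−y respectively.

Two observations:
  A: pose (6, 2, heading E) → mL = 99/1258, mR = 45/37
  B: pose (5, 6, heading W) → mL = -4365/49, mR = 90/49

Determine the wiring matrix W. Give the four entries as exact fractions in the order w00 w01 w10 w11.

obs A: pose=(6,2,E) → sL=45/37, sR=9/17, mL=99/1258, mR=45/37
obs B: pose=(5,6,W) → sL=90/49, sR=90, mL=-4365/49, mR=90/49
sensor matrix S = [[45/37, 9/17], [90/49, 90]]; det S = 3343680/30821
solve [mL_A; mL_B] = S·[w00; w01] and [mR_A; mR_B] = S·[w10; w11]:
  w00 = 1/2, w01 = -1, w10 = 1, w11 = 0

1/2 -1 1 0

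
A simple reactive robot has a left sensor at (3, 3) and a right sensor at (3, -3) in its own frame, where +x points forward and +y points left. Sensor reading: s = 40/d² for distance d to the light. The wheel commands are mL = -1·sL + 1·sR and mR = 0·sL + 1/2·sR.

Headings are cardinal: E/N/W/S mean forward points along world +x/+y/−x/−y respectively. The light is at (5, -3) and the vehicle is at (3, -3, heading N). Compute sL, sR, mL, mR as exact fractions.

left sensor world pos  = (0, 0); dL² = 34
right sensor world pos = (6, 0); dR² = 10
sL = 40/34 = 20/17
sR = 40/10 = 4
mL = -1·sL + 1·sR = 48/17
mR = 0·sL + 1/2·sR = 2

20/17 4 48/17 2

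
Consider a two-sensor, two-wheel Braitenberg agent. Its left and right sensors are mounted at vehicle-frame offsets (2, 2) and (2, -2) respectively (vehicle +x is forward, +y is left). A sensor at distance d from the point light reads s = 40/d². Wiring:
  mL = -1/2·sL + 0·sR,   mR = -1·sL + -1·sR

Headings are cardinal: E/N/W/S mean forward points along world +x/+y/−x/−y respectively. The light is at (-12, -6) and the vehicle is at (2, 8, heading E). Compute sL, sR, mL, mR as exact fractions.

left sensor world pos  = (4, 10); dL² = 512
right sensor world pos = (4, 6); dR² = 400
sL = 40/512 = 5/64
sR = 40/400 = 1/10
mL = -1/2·sL + 0·sR = -5/128
mR = -1·sL + -1·sR = -57/320

5/64 1/10 -5/128 -57/320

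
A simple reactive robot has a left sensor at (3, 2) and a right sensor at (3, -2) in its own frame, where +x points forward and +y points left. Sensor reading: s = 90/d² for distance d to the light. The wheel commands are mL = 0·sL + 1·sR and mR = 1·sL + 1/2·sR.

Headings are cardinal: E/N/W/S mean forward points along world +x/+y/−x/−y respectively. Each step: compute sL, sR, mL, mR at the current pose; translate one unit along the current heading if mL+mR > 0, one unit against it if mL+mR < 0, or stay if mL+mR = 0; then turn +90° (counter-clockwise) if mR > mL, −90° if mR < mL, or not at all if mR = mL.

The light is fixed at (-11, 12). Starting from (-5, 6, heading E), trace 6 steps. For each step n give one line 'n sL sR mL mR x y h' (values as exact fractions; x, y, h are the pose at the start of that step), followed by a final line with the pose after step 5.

n=0: pose=(-5,6,E); sL=90/97, sR=18/29; mL=18/29, mR=3483/2813; mL+mR=5229/2813 → advance +1; mR−mL=1737/2813 → turn +1·90°
n=1: pose=(-4,6,N); sL=45/17, sR=1; mL=1, mR=107/34; mL+mR=141/34 → advance +1; mR−mL=73/34 → turn +1·90°
n=2: pose=(-4,7,W); sL=18/13, sR=18/5; mL=18/5, mR=207/65; mL+mR=441/65 → advance +1; mR−mL=-27/65 → turn -1·90°
n=3: pose=(-5,7,N); sL=9/2, sR=45/34; mL=45/34, mR=351/68; mL+mR=441/68 → advance +1; mR−mL=261/68 → turn +1·90°
n=4: pose=(-5,8,W); sL=2, sR=90/13; mL=90/13, mR=71/13; mL+mR=161/13 → advance +1; mR−mL=-19/13 → turn -1·90°
n=5: pose=(-6,8,N); sL=9, sR=9/5; mL=9/5, mR=99/10; mL+mR=117/10 → advance +1; mR−mL=81/10 → turn +1·90°

0 90/97 18/29 18/29 3483/2813 -5 6 E
1 45/17 1 1 107/34 -4 6 N
2 18/13 18/5 18/5 207/65 -4 7 W
3 9/2 45/34 45/34 351/68 -5 7 N
4 2 90/13 90/13 71/13 -5 8 W
5 9 9/5 9/5 99/10 -6 8 N
final -6 9 W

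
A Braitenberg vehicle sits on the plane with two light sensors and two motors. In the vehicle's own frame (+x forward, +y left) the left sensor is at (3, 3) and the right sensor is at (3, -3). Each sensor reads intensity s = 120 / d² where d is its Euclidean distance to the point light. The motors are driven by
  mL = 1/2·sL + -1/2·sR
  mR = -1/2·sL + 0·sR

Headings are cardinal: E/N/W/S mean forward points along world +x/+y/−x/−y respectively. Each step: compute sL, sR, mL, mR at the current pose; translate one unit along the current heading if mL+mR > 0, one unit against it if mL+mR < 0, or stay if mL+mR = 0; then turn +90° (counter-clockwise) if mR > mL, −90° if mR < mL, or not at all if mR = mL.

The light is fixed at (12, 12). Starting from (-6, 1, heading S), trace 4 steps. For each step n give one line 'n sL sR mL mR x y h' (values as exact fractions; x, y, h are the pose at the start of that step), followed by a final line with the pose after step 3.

0 120/421 120/637 12960/268177 -60/421 -6 1 S
1 12/61 12/49 -72/2989 -6/61 -6 2 W
2 120/449 24/49 -2448/22001 -60/449 -5 2 N
3 6/13 15/49 99/1274 -3/13 -5 1 E
final -6 1 S

n=0: pose=(-6,1,S); sL=120/421, sR=120/637; mL=12960/268177, mR=-60/421; mL+mR=-60/637 → advance -1; mR−mL=-51180/268177 → turn -1·90°
n=1: pose=(-6,2,W); sL=12/61, sR=12/49; mL=-72/2989, mR=-6/61; mL+mR=-6/49 → advance -1; mR−mL=-222/2989 → turn -1·90°
n=2: pose=(-5,2,N); sL=120/449, sR=24/49; mL=-2448/22001, mR=-60/449; mL+mR=-12/49 → advance -1; mR−mL=-492/22001 → turn -1·90°
n=3: pose=(-5,1,E); sL=6/13, sR=15/49; mL=99/1274, mR=-3/13; mL+mR=-15/98 → advance -1; mR−mL=-393/1274 → turn -1·90°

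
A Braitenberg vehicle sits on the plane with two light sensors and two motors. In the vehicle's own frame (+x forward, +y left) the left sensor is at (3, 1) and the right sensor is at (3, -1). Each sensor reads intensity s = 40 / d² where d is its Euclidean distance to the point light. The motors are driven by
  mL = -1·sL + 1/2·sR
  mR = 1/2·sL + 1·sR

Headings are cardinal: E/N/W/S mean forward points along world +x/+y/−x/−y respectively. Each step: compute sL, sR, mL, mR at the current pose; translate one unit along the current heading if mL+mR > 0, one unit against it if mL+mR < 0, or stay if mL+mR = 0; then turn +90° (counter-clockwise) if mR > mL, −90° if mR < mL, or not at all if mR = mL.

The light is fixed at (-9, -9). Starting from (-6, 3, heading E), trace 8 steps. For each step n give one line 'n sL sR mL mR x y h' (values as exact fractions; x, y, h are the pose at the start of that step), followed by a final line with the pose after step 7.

0 8/41 40/157 -436/6437 2268/6437 -6 3 E
1 20/117 4/25 -266/2925 718/2925 -5 3 N
2 8/29 40/197 -996/5713 1948/5713 -5 4 W
3 10/29 5/13 -115/754 210/377 -6 4 S
4 8/41 40/157 -436/6437 2268/6437 -6 3 E
5 20/117 4/25 -266/2925 718/2925 -5 3 N
6 8/29 40/197 -996/5713 1948/5713 -5 4 W
7 10/29 5/13 -115/754 210/377 -6 4 S
final -6 3 E

n=0: pose=(-6,3,E); sL=8/41, sR=40/157; mL=-436/6437, mR=2268/6437; mL+mR=1832/6437 → advance +1; mR−mL=2704/6437 → turn +1·90°
n=1: pose=(-5,3,N); sL=20/117, sR=4/25; mL=-266/2925, mR=718/2925; mL+mR=452/2925 → advance +1; mR−mL=328/975 → turn +1·90°
n=2: pose=(-5,4,W); sL=8/29, sR=40/197; mL=-996/5713, mR=1948/5713; mL+mR=952/5713 → advance +1; mR−mL=2944/5713 → turn +1·90°
n=3: pose=(-6,4,S); sL=10/29, sR=5/13; mL=-115/754, mR=210/377; mL+mR=305/754 → advance +1; mR−mL=535/754 → turn +1·90°
n=4: pose=(-6,3,E); sL=8/41, sR=40/157; mL=-436/6437, mR=2268/6437; mL+mR=1832/6437 → advance +1; mR−mL=2704/6437 → turn +1·90°
n=5: pose=(-5,3,N); sL=20/117, sR=4/25; mL=-266/2925, mR=718/2925; mL+mR=452/2925 → advance +1; mR−mL=328/975 → turn +1·90°
n=6: pose=(-5,4,W); sL=8/29, sR=40/197; mL=-996/5713, mR=1948/5713; mL+mR=952/5713 → advance +1; mR−mL=2944/5713 → turn +1·90°
n=7: pose=(-6,4,S); sL=10/29, sR=5/13; mL=-115/754, mR=210/377; mL+mR=305/754 → advance +1; mR−mL=535/754 → turn +1·90°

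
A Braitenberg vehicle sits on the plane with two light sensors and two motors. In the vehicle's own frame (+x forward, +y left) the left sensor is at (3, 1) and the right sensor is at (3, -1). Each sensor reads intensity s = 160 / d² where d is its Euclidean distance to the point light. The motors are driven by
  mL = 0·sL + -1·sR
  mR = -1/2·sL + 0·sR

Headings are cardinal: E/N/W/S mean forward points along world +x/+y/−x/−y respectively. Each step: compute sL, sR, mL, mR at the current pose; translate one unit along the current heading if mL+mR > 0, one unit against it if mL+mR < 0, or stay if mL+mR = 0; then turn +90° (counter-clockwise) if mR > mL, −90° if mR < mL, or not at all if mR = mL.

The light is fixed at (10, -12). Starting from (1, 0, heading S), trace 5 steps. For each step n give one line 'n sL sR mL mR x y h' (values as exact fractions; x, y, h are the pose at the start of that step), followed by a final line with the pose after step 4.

n=0: pose=(1,0,S); sL=32/29, sR=160/181; mL=-160/181, mR=-16/29; mL+mR=-7536/5249 → advance -1; mR−mL=1744/5249 → turn +1·90°
n=1: pose=(1,1,E); sL=20/29, sR=8/9; mL=-8/9, mR=-10/29; mL+mR=-322/261 → advance -1; mR−mL=142/261 → turn +1·90°
n=2: pose=(0,1,N); sL=160/377, sR=160/337; mL=-160/337, mR=-80/377; mL+mR=-87280/127049 → advance -1; mR−mL=33360/127049 → turn +1·90°
n=3: pose=(0,0,W); sL=16/29, sR=80/169; mL=-80/169, mR=-8/29; mL+mR=-3672/4901 → advance -1; mR−mL=968/4901 → turn +1·90°
n=4: pose=(1,0,S); sL=32/29, sR=160/181; mL=-160/181, mR=-16/29; mL+mR=-7536/5249 → advance -1; mR−mL=1744/5249 → turn +1·90°

0 32/29 160/181 -160/181 -16/29 1 0 S
1 20/29 8/9 -8/9 -10/29 1 1 E
2 160/377 160/337 -160/337 -80/377 0 1 N
3 16/29 80/169 -80/169 -8/29 0 0 W
4 32/29 160/181 -160/181 -16/29 1 0 S
final 1 1 E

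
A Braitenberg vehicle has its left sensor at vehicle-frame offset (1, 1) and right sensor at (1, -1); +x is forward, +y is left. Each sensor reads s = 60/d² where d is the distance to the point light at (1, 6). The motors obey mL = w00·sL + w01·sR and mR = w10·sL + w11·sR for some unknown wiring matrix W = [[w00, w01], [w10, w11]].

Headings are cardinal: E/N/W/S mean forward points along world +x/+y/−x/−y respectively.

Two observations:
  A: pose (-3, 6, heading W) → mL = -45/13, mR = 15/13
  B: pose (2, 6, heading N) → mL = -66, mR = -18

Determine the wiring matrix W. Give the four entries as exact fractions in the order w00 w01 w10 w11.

-1 -1/2 -1/2 1

obs A: pose=(-3,6,W) → sL=30/13, sR=30/13, mL=-45/13, mR=15/13
obs B: pose=(2,6,N) → sL=60, sR=12, mL=-66, mR=-18
sensor matrix S = [[30/13, 30/13], [60, 12]]; det S = -1440/13
solve [mL_A; mL_B] = S·[w00; w01] and [mR_A; mR_B] = S·[w10; w11]:
  w00 = -1, w01 = -1/2, w10 = -1/2, w11 = 1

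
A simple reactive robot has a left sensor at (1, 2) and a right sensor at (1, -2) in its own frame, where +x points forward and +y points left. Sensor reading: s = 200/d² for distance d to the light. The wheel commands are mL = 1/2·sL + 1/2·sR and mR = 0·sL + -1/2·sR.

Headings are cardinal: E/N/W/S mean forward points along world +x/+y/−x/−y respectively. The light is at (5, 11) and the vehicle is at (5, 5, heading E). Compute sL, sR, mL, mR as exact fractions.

200/17 40/13 1640/221 -20/13

left sensor world pos  = (6, 7); dL² = 17
right sensor world pos = (6, 3); dR² = 65
sL = 200/17 = 200/17
sR = 200/65 = 40/13
mL = 1/2·sL + 1/2·sR = 1640/221
mR = 0·sL + -1/2·sR = -20/13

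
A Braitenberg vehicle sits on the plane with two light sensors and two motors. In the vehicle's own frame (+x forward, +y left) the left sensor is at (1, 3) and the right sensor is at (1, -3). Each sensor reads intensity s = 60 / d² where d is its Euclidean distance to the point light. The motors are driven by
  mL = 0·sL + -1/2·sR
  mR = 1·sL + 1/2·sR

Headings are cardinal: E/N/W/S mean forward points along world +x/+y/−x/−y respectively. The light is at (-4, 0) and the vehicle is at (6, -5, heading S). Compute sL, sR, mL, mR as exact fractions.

left sensor world pos  = (9, -6); dL² = 205
right sensor world pos = (3, -6); dR² = 85
sL = 60/205 = 12/41
sR = 60/85 = 12/17
mL = 0·sL + -1/2·sR = -6/17
mR = 1·sL + 1/2·sR = 450/697

12/41 12/17 -6/17 450/697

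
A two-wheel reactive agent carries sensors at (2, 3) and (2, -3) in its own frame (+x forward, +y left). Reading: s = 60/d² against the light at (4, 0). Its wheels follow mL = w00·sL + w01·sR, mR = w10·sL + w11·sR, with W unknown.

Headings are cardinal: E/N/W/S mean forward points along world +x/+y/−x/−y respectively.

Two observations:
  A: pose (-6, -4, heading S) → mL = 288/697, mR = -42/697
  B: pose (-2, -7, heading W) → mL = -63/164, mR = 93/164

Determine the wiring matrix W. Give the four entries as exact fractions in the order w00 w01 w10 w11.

obs A: pose=(-6,-4,S) → sL=12/17, sR=12/41, mL=288/697, mR=-42/697
obs B: pose=(-2,-7,W) → sL=15/41, sR=3/4, mL=-63/164, mR=93/164
sensor matrix S = [[12/17, 12/41], [15/41, 3/4]]; det S = 12069/28577
solve [mL_A; mL_B] = S·[w00; w01] and [mR_A; mR_B] = S·[w10; w11]:
  w00 = 1, w01 = -1, w10 = -1/2, w11 = 1

1 -1 -1/2 1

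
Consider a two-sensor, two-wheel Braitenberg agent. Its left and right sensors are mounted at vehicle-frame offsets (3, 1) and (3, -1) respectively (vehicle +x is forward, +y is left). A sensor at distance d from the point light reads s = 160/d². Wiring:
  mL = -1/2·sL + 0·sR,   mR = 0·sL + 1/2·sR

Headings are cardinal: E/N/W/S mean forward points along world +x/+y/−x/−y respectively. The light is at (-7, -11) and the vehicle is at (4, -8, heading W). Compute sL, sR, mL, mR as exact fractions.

left sensor world pos  = (1, -9); dL² = 68
right sensor world pos = (1, -7); dR² = 80
sL = 160/68 = 40/17
sR = 160/80 = 2
mL = -1/2·sL + 0·sR = -20/17
mR = 0·sL + 1/2·sR = 1

40/17 2 -20/17 1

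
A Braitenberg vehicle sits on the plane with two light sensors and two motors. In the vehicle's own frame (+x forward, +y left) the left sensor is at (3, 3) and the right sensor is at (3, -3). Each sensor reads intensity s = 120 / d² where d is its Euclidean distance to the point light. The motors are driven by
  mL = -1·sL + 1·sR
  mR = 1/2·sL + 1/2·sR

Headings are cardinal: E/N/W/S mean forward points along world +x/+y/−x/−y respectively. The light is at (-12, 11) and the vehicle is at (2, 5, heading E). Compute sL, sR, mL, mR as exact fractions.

left sensor world pos  = (5, 8); dL² = 298
right sensor world pos = (5, 2); dR² = 370
sL = 120/298 = 60/149
sR = 120/370 = 12/37
mL = -1·sL + 1·sR = -432/5513
mR = 1/2·sL + 1/2·sR = 2004/5513

60/149 12/37 -432/5513 2004/5513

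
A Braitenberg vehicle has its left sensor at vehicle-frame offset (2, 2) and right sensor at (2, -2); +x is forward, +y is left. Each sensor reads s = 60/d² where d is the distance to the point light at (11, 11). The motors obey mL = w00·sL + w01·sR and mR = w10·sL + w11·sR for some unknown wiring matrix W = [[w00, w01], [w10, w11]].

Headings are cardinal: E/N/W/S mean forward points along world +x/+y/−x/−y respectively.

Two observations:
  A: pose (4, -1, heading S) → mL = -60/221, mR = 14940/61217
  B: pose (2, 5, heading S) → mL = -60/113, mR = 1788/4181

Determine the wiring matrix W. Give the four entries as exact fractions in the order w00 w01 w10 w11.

-1 0 1/2 1/2

obs A: pose=(4,-1,S) → sL=60/221, sR=60/277, mL=-60/221, mR=14940/61217
obs B: pose=(2,5,S) → sL=60/113, sR=12/37, mL=-60/113, mR=1788/4181
sensor matrix S = [[60/221, 60/277], [60/113, 12/37]]; det S = -6900480/255948277
solve [mL_A; mL_B] = S·[w00; w01] and [mR_A; mR_B] = S·[w10; w11]:
  w00 = -1, w01 = 0, w10 = 1/2, w11 = 1/2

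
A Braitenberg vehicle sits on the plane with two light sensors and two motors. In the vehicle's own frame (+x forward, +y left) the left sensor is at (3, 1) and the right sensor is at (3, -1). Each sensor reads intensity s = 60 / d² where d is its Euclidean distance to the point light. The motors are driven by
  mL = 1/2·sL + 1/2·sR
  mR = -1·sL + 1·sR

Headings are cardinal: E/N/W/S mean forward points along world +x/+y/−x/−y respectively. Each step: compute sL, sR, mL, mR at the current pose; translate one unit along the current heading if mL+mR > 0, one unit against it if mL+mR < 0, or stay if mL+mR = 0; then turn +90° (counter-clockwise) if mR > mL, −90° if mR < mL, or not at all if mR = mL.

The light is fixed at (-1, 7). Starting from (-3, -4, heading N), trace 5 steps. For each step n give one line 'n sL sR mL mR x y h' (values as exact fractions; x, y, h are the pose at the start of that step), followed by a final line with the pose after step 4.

0 60/73 12/13 828/949 96/949 -3 -4 N
1 30/41 30/61 1530/2501 -600/2501 -3 -3 E
2 60/169 60/173 10260/29237 -240/29237 -2 -3 S
3 3/8 15/29 207/464 33/232 -2 -4 W
4 60/73 12/13 828/949 96/949 -3 -4 N
final -3 -3 E

n=0: pose=(-3,-4,N); sL=60/73, sR=12/13; mL=828/949, mR=96/949; mL+mR=924/949 → advance +1; mR−mL=-732/949 → turn -1·90°
n=1: pose=(-3,-3,E); sL=30/41, sR=30/61; mL=1530/2501, mR=-600/2501; mL+mR=930/2501 → advance +1; mR−mL=-2130/2501 → turn -1·90°
n=2: pose=(-2,-3,S); sL=60/169, sR=60/173; mL=10260/29237, mR=-240/29237; mL+mR=10020/29237 → advance +1; mR−mL=-10500/29237 → turn -1·90°
n=3: pose=(-2,-4,W); sL=3/8, sR=15/29; mL=207/464, mR=33/232; mL+mR=273/464 → advance +1; mR−mL=-141/464 → turn -1·90°
n=4: pose=(-3,-4,N); sL=60/73, sR=12/13; mL=828/949, mR=96/949; mL+mR=924/949 → advance +1; mR−mL=-732/949 → turn -1·90°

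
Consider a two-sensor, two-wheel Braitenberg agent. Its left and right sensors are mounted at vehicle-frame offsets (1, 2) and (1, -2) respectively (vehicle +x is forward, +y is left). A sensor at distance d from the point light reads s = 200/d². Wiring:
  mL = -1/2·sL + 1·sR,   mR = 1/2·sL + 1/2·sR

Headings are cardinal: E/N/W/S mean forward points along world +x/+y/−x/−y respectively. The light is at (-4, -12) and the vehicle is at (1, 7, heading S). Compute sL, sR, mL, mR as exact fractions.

200/373 200/333 41300/124209 70600/124209

left sensor world pos  = (3, 6); dL² = 373
right sensor world pos = (-1, 6); dR² = 333
sL = 200/373 = 200/373
sR = 200/333 = 200/333
mL = -1/2·sL + 1·sR = 41300/124209
mR = 1/2·sL + 1/2·sR = 70600/124209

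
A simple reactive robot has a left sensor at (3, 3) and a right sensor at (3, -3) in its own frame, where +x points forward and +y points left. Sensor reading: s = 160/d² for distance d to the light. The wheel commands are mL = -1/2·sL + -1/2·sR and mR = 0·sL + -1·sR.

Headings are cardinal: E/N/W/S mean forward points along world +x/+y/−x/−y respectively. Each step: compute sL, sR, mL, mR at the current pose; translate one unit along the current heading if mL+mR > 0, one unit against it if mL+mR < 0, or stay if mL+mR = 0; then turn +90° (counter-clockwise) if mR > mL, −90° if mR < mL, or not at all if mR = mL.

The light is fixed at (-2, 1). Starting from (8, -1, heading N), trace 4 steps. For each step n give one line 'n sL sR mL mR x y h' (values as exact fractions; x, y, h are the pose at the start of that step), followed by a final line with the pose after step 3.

n=0: pose=(8,-1,N); sL=16/5, sR=16/17; mL=-176/85, mR=-16/17; mL+mR=-256/85 → advance -1; mR−mL=96/85 → turn +1·90°
n=1: pose=(8,-2,W); sL=32/17, sR=160/49; mL=-2144/833, mR=-160/49; mL+mR=-4864/833 → advance -1; mR−mL=-576/833 → turn -1·90°
n=2: pose=(9,-2,N); sL=5/2, sR=40/49; mL=-325/196, mR=-40/49; mL+mR=-485/196 → advance -1; mR−mL=165/196 → turn +1·90°
n=3: pose=(9,-3,W); sL=160/113, sR=32/13; mL=-2848/1469, mR=-32/13; mL+mR=-6464/1469 → advance -1; mR−mL=-768/1469 → turn -1·90°

0 16/5 16/17 -176/85 -16/17 8 -1 N
1 32/17 160/49 -2144/833 -160/49 8 -2 W
2 5/2 40/49 -325/196 -40/49 9 -2 N
3 160/113 32/13 -2848/1469 -32/13 9 -3 W
final 10 -3 N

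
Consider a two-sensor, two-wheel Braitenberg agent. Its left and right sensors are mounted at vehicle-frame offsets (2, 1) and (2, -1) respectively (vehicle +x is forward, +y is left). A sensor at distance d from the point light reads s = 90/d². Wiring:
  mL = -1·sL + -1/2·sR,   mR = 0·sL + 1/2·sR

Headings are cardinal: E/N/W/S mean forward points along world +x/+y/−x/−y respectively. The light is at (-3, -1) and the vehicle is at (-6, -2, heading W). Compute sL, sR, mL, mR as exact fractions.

90/29 18/5 -711/145 9/5

left sensor world pos  = (-8, -3); dL² = 29
right sensor world pos = (-8, -1); dR² = 25
sL = 90/29 = 90/29
sR = 90/25 = 18/5
mL = -1·sL + -1/2·sR = -711/145
mR = 0·sL + 1/2·sR = 9/5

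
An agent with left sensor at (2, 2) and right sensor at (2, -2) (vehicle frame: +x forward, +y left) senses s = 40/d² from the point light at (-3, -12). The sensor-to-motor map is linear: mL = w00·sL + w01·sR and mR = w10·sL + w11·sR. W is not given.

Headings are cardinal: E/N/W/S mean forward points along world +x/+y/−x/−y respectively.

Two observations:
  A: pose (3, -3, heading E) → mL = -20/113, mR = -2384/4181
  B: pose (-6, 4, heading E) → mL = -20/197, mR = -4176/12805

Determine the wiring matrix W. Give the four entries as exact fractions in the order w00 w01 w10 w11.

0 -1/2 -1 -1

obs A: pose=(3,-3,E) → sL=8/37, sR=40/113, mL=-20/113, mR=-2384/4181
obs B: pose=(-6,4,E) → sL=8/65, sR=40/197, mL=-20/197, mR=-4176/12805
sensor matrix S = [[8/37, 40/113], [8/65, 40/197]]; det S = 3584/10707541
solve [mL_A; mL_B] = S·[w00; w01] and [mR_A; mR_B] = S·[w10; w11]:
  w00 = 0, w01 = -1/2, w10 = -1, w11 = -1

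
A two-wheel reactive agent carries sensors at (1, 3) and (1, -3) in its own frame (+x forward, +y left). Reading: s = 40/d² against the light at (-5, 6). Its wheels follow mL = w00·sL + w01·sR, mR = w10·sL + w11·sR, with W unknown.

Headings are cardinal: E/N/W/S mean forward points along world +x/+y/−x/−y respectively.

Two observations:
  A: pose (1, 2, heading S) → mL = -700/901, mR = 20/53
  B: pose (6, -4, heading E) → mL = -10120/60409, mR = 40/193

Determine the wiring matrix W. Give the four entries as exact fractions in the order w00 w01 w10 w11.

-1/2 -1/2 1 0

obs A: pose=(1,2,S) → sL=20/53, sR=20/17, mL=-700/901, mR=20/53
obs B: pose=(6,-4,E) → sL=40/193, sR=40/313, mL=-10120/60409, mR=40/193
sensor matrix S = [[20/53, 20/17], [40/193, 40/313]]; det S = -10646400/54428509
solve [mL_A; mL_B] = S·[w00; w01] and [mR_A; mR_B] = S·[w10; w11]:
  w00 = -1/2, w01 = -1/2, w10 = 1, w11 = 0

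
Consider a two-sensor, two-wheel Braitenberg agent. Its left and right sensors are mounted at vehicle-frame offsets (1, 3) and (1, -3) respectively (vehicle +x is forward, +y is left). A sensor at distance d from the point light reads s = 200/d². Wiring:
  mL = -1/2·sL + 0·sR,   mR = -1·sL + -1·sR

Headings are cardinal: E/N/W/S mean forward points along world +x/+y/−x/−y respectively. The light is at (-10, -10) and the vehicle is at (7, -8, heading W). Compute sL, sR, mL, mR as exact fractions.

200/257 200/281 -100/257 -107600/72217

left sensor world pos  = (6, -11); dL² = 257
right sensor world pos = (6, -5); dR² = 281
sL = 200/257 = 200/257
sR = 200/281 = 200/281
mL = -1/2·sL + 0·sR = -100/257
mR = -1·sL + -1·sR = -107600/72217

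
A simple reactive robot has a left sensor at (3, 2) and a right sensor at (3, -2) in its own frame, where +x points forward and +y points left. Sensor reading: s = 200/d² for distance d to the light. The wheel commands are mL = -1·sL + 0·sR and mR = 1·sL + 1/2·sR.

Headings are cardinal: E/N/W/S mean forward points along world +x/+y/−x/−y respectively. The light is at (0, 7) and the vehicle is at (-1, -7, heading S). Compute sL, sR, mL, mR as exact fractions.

left sensor world pos  = (1, -10); dL² = 290
right sensor world pos = (-3, -10); dR² = 298
sL = 200/290 = 20/29
sR = 200/298 = 100/149
mL = -1·sL + 0·sR = -20/29
mR = 1·sL + 1/2·sR = 4430/4321

20/29 100/149 -20/29 4430/4321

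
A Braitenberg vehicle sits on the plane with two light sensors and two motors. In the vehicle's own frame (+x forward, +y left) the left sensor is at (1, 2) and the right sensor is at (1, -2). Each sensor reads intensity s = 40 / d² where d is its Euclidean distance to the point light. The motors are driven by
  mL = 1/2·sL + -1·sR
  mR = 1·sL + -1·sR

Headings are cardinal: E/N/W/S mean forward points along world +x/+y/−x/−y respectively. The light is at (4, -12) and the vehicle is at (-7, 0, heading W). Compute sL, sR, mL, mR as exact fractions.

10/61 2/17 -37/1037 48/1037

left sensor world pos  = (-8, -2); dL² = 244
right sensor world pos = (-8, 2); dR² = 340
sL = 40/244 = 10/61
sR = 40/340 = 2/17
mL = 1/2·sL + -1·sR = -37/1037
mR = 1·sL + -1·sR = 48/1037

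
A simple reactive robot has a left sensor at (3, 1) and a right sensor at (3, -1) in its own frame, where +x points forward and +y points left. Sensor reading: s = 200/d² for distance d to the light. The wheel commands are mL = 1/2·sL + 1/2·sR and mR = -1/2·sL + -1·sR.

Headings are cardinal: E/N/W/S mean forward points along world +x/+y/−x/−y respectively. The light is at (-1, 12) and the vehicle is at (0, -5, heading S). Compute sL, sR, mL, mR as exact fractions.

left sensor world pos  = (1, -8); dL² = 404
right sensor world pos = (-1, -8); dR² = 400
sL = 200/404 = 50/101
sR = 200/400 = 1/2
mL = 1/2·sL + 1/2·sR = 201/404
mR = -1/2·sL + -1·sR = -151/202

50/101 1/2 201/404 -151/202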